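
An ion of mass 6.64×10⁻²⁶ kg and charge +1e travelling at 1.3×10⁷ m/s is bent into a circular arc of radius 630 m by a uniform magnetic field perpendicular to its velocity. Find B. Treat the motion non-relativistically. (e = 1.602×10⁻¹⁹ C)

B ≈ 8.6×10⁻³ T

From |q|vB = mv²/r, B = mv/(|q|r).
B = (6.64×10⁻²⁶)(1.3×10⁷)/((1.602×10⁻¹⁹)(630)) ≈ 8.6×10⁻³ T.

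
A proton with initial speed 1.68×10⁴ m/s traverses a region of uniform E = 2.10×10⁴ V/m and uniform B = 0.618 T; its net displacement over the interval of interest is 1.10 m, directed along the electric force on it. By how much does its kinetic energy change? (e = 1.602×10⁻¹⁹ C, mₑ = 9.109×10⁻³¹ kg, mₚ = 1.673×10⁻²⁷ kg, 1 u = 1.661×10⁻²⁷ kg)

ΔKE ≈ 3.70×10⁻¹⁵ J

The magnetic force is always ⟂ v and does no work; only the electric force changes KE.
ΔKE = F_E · d = |q|E d = (1.602×10⁻¹⁹)(2.10×10⁴)(1.10) ≈ 3.70×10⁻¹⁵ J.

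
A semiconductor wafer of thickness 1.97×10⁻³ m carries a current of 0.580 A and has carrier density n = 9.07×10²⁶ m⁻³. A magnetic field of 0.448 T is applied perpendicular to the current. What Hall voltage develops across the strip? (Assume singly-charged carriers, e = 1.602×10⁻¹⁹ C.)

V_H ≈ 9.08×10⁻⁷ V

V_H = IB/(n e t).
V_H = (0.580)(0.448)/((9.07×10²⁶)(1.602×10⁻¹⁹)(1.97×10⁻³)) ≈ 9.08×10⁻⁷ V.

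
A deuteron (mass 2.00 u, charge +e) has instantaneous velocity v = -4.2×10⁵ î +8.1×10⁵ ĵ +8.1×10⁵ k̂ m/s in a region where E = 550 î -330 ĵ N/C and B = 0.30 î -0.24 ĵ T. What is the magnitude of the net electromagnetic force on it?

|F| ≈ 5.48×10⁻¹⁴ N

v×B = (1.94×10⁵, 2.43×10⁵, -1.42×10⁵) N/C.
E + v×B = (1.95×10⁵, 2.43×10⁵, -1.42×10⁵) N/C.
F = q(E + v×B) = (1.602×10⁻¹⁹ C)·(1.95×10⁵, 2.43×10⁵, -1.42×10⁵) = (3.12×10⁻¹⁴, 3.89×10⁻¹⁴, -2.28×10⁻¹⁴) N.
|F| = 5.48×10⁻¹⁴ N.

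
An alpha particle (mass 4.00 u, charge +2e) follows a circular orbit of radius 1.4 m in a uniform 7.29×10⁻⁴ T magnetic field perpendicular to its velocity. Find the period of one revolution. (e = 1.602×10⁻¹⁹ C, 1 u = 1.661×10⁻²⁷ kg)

The cyclotron period depends only on m, q, B: T = 2πm/(|q|B).
T = 2π(6.644×10⁻²⁷)/((3.204×10⁻¹⁹)(7.29×10⁻⁴)) ≈ 1.79×10⁻⁴ s.

T ≈ 1.79×10⁻⁴ s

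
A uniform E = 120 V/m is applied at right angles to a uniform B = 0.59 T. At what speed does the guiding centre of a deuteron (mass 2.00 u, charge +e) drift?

The steady drift has the magnetic force balancing the electric force, so v_d = E/B.
v_d = 120/0.59 = 200 m/s.

v_d ≈ 200 m/s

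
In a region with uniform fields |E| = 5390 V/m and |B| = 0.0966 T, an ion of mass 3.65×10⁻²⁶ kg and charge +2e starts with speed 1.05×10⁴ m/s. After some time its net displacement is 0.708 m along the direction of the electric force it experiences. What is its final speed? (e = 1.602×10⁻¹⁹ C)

v_f ≈ 2.59×10⁵ m/s

B does no work; ΔKE = |q|E d.
½mv_f² = ½mv₀² + |q|Ed = ½(3.65×10⁻²⁶)(1.05×10⁴)² + (3.204×10⁻¹⁹)(5390)(0.708) ≈ 2.012×10⁻¹⁸ J + 1.223×10⁻¹⁵ J ≈ 1.225×10⁻¹⁵ J.
v_f = √(2·1.225×10⁻¹⁵/3.65×10⁻²⁶) ≈ 2.59×10⁵ m/s.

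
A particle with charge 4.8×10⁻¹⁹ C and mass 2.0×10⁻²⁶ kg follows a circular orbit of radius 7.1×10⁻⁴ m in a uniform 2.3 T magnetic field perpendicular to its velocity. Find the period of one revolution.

The cyclotron period depends only on m, q, B: T = 2πm/(|q|B).
T = 2π(2.0×10⁻²⁶)/((4.8×10⁻¹⁹)(2.3)) ≈ 1.1×10⁻⁷ s.

T ≈ 1.1×10⁻⁷ s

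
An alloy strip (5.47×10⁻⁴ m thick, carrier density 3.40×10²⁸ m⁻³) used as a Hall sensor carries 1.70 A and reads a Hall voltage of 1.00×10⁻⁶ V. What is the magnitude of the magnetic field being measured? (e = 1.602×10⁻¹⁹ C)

From V_H = IB/(n e t), B = V_H n e t / I.
B = (1.00×10⁻⁶)(3.40×10²⁸)(1.602×10⁻¹⁹)(5.47×10⁻⁴)/1.70 ≈ 1.75 T.

B ≈ 1.75 T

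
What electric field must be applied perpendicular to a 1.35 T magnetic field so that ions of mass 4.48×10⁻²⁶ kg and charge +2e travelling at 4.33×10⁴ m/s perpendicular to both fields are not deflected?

For straight-line motion qE = qvB, so E = vB.
E = 4.33×10⁴ × 1.35 = 5.85×10⁴ V/m.

E = 5.85×10⁴ V/m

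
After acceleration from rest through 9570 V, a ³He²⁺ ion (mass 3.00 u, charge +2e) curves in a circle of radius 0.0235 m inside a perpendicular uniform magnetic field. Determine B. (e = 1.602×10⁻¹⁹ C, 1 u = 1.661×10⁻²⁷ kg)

B ≈ 0.734 T

v = √(2|q|V/m) = √(2·3.204×10⁻¹⁹·9570/4.983×10⁻²⁷) ≈ 1.109×10⁶ m/s.
B = mv/(|q|r) = (4.983×10⁻²⁷)(1.109×10⁶)/((3.204×10⁻¹⁹)(0.0235)) ≈ 0.734 T.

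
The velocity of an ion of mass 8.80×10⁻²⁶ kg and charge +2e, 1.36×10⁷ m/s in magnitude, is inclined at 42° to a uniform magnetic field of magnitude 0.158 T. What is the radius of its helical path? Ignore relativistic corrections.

r ≈ 15.8 m

v⊥ = v sinθ = 1.36×10⁷·sin42° ≈ 9.100×10⁶ m/s.
r = m v⊥/(|q|B) = (8.80×10⁻²⁶)(9.100×10⁶)/((3.204×10⁻¹⁹)(0.158)) ≈ 15.8 m.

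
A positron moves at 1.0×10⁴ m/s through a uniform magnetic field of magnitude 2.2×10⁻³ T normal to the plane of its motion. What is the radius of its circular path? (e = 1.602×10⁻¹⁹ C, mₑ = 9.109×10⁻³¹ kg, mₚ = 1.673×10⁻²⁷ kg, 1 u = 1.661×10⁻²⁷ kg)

r ≈ 2.6×10⁻⁵ m

The magnetic force provides the centripetal force: |q|vB = mv²/r.
r = mv/(|q|B) = (9.109×10⁻³¹)(1.0×10⁴)/((1.602×10⁻¹⁹)(2.2×10⁻³)) ≈ 2.6×10⁻⁵ m.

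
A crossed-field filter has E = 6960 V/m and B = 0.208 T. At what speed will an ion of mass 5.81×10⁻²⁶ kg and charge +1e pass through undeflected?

For undeflected motion the electric and magnetic forces balance: qE = qvB.
v = E/B = 6960/0.208 = 3.35×10⁴ m/s.

v = 3.35×10⁴ m/s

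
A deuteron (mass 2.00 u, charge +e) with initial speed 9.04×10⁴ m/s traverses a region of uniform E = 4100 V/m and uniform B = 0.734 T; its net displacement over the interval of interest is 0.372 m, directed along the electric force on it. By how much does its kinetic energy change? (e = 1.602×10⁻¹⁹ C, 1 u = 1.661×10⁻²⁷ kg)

The magnetic force is always ⟂ v and does no work; only the electric force changes KE.
ΔKE = F_E · d = |q|E d = (1.602×10⁻¹⁹)(4100)(0.372) ≈ 2.44×10⁻¹⁶ J.

ΔKE ≈ 2.44×10⁻¹⁶ J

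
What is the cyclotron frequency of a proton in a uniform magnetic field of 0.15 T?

f ≈ 2.3×10⁶ Hz

f = |q|B/(2πm).
f = (1.602×10⁻¹⁹)(0.15)/(2π·1.673×10⁻²⁷) ≈ 2.3×10⁶ Hz.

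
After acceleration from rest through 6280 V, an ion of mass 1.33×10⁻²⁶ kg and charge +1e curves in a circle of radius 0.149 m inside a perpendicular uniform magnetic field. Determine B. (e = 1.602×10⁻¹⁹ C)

v = √(2|q|V/m) = √(2·1.602×10⁻¹⁹·6280/1.33×10⁻²⁶) ≈ 3.890×10⁵ m/s.
B = mv/(|q|r) = (1.33×10⁻²⁶)(3.890×10⁵)/((1.602×10⁻¹⁹)(0.149)) ≈ 0.217 T.

B ≈ 0.217 T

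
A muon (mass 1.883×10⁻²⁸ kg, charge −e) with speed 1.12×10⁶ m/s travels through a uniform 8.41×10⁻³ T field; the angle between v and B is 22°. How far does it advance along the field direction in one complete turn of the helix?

p ≈ 0.912 m

v∥ = v cosθ = 1.12×10⁶·cos22° ≈ 1.038×10⁶ m/s.
T = 2πm/(|q|B) = 2π(1.883×10⁻²⁸)/((1.602×10⁻¹⁹)(8.41×10⁻³)) ≈ 8.782×10⁻⁷ s.
pitch = v∥ T = (1.038×10⁶)(8.782×10⁻⁷) ≈ 0.912 m.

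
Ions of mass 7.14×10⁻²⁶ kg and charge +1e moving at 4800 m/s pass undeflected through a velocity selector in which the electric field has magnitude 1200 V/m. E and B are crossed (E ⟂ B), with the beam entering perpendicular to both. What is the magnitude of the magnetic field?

B = 0.25 T

Balance of forces in the selector: qE = qvB ⇒ B = E/v.
B = 1200/4800 = 0.25 T.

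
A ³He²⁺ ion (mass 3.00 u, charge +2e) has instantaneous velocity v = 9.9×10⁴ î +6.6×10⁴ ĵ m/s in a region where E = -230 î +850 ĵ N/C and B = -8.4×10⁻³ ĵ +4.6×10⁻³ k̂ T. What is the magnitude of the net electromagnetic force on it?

v×B = (304, -455, -832) N/C.
E + v×B = (73.6, 395, -832) N/C.
F = q(E + v×B) = (3.204×10⁻¹⁹ C)·(73.6, 395, -832) = (2.36×10⁻¹⁷, 1.26×10⁻¹⁶, -2.66×10⁻¹⁶) N.
|F| = 2.96×10⁻¹⁶ N.

|F| ≈ 2.96×10⁻¹⁶ N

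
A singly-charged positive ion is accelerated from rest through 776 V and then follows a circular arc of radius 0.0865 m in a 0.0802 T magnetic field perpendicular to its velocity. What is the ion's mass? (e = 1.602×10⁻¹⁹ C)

Combine |q|V = ½mv² and r = mv/(|q|B): eliminate v to get m = qB²r²/(2V).
m = (1.602×10⁻¹⁹)(0.0802)²(0.0865)²/(2·776) ≈ 4.97×10⁻²⁷ kg.

m ≈ 4.97×10⁻²⁷ kg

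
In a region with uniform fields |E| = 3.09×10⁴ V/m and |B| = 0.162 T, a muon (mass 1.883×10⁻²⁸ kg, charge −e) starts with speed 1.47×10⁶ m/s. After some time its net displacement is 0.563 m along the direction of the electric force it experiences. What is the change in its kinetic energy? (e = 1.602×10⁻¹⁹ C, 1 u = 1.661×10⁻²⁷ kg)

ΔKE ≈ 2.79×10⁻¹⁵ J

The magnetic force is always ⟂ v and does no work; only the electric force changes KE.
ΔKE = F_E · d = |q|E d = (1.602×10⁻¹⁹)(3.09×10⁴)(0.563) ≈ 2.79×10⁻¹⁵ J.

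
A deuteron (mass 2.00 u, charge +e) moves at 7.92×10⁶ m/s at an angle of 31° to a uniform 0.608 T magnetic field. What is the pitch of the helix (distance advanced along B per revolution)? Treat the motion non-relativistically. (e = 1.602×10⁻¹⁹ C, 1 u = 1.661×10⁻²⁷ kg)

v∥ = v cosθ = 7.92×10⁶·cos31° ≈ 6.789×10⁶ m/s.
T = 2πm/(|q|B) = 2π(3.322×10⁻²⁷)/((1.602×10⁻¹⁹)(0.608)) ≈ 2.143×10⁻⁷ s.
pitch = v∥ T = (6.789×10⁶)(2.143×10⁻⁷) ≈ 1.45 m.

p ≈ 1.45 m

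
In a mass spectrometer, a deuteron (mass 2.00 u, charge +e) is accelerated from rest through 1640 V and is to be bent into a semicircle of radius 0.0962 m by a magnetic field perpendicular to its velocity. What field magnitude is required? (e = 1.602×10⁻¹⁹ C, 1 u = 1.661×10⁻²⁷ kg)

v = √(2|q|V/m) = √(2·1.602×10⁻¹⁹·1640/3.322×10⁻²⁷) ≈ 3.977×10⁵ m/s.
B = mv/(|q|r) = (3.322×10⁻²⁷)(3.977×10⁵)/((1.602×10⁻¹⁹)(0.0962)) ≈ 0.0857 T.

B ≈ 0.0857 T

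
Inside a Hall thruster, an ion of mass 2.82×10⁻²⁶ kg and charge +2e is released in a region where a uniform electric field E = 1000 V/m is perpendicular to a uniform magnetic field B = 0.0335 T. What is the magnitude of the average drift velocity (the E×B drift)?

The steady drift has the magnetic force balancing the electric force, so v_d = E/B.
v_d = 1000/0.0335 = 2.99×10⁴ m/s.

v_d ≈ 2.99×10⁴ m/s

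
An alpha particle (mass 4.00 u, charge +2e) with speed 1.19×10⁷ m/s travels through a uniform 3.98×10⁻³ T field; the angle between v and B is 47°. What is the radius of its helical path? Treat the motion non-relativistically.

v⊥ = v sinθ = 1.19×10⁷·sin47° ≈ 8.703×10⁶ m/s.
r = m v⊥/(|q|B) = (6.644×10⁻²⁷)(8.703×10⁶)/((3.204×10⁻¹⁹)(3.98×10⁻³)) ≈ 45.3 m.

r ≈ 45.3 m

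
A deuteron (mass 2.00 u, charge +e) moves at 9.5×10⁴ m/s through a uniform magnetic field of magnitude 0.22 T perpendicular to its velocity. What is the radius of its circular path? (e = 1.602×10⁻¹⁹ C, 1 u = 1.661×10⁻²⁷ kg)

r ≈ 9.0×10⁻³ m

The magnetic force provides the centripetal force: |q|vB = mv²/r.
r = mv/(|q|B) = (3.322×10⁻²⁷)(9.5×10⁴)/((1.602×10⁻¹⁹)(0.22)) ≈ 9.0×10⁻³ m.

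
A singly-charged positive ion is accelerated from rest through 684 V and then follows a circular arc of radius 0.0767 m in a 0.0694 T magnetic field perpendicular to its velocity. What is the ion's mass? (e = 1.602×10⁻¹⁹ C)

m ≈ 3.32×10⁻²⁷ kg

Combine |q|V = ½mv² and r = mv/(|q|B): eliminate v to get m = qB²r²/(2V).
m = (1.602×10⁻¹⁹)(0.0694)²(0.0767)²/(2·684) ≈ 3.32×10⁻²⁷ kg.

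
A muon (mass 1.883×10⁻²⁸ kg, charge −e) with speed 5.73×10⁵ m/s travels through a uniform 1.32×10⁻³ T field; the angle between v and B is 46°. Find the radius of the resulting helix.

r ≈ 0.367 m

v⊥ = v sinθ = 5.73×10⁵·sin46° ≈ 4.122×10⁵ m/s.
r = m v⊥/(|q|B) = (1.883×10⁻²⁸)(4.122×10⁵)/((1.602×10⁻¹⁹)(1.32×10⁻³)) ≈ 0.367 m.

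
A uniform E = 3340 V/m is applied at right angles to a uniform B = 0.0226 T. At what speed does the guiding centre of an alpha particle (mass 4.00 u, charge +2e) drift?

v_d ≈ 1.48×10⁵ m/s

The steady drift has the magnetic force balancing the electric force, so v_d = E/B.
v_d = 3340/0.0226 = 1.48×10⁵ m/s.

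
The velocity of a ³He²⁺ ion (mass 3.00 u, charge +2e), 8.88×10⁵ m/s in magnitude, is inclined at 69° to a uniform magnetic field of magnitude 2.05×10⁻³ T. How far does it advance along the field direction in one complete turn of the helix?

p ≈ 15.2 m

v∥ = v cosθ = 8.88×10⁵·cos69° ≈ 3.182×10⁵ m/s.
T = 2πm/(|q|B) = 2π(4.983×10⁻²⁷)/((3.204×10⁻¹⁹)(2.05×10⁻³)) ≈ 4.767×10⁻⁵ s.
pitch = v∥ T = (3.182×10⁵)(4.767×10⁻⁵) ≈ 15.2 m.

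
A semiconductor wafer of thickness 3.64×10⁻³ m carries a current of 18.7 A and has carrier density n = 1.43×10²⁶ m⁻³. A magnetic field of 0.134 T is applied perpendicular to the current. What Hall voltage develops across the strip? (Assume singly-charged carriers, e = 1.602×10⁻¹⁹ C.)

V_H = IB/(n e t).
V_H = (18.7)(0.134)/((1.43×10²⁶)(1.602×10⁻¹⁹)(3.64×10⁻³)) ≈ 3.01×10⁻⁵ V.

V_H ≈ 3.01×10⁻⁵ V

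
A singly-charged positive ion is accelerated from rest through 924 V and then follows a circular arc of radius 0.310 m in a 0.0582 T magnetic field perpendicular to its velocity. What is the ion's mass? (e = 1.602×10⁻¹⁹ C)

m ≈ 2.82×10⁻²⁶ kg

Combine |q|V = ½mv² and r = mv/(|q|B): eliminate v to get m = qB²r²/(2V).
m = (1.602×10⁻¹⁹)(0.0582)²(0.310)²/(2·924) ≈ 2.82×10⁻²⁶ kg.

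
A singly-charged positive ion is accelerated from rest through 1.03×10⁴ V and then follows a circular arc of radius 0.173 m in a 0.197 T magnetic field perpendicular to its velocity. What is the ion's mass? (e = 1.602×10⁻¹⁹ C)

Combine |q|V = ½mv² and r = mv/(|q|B): eliminate v to get m = qB²r²/(2V).
m = (1.602×10⁻¹⁹)(0.197)²(0.173)²/(2·1.03×10⁴) ≈ 9.03×10⁻²⁷ kg.

m ≈ 9.03×10⁻²⁷ kg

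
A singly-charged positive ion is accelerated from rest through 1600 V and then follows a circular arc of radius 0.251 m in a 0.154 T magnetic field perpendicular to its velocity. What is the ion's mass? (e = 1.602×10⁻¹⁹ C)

Combine |q|V = ½mv² and r = mv/(|q|B): eliminate v to get m = qB²r²/(2V).
m = (1.602×10⁻¹⁹)(0.154)²(0.251)²/(2·1600) ≈ 7.48×10⁻²⁶ kg.

m ≈ 7.48×10⁻²⁶ kg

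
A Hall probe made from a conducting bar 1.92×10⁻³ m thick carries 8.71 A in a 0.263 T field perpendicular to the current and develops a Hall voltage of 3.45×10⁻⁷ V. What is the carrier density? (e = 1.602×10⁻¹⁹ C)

From V_H = IB/(n e t), n = IB/(V_H e t).
n = (8.71)(0.263)/((3.45×10⁻⁷)(1.602×10⁻¹⁹)(1.92×10⁻³)) ≈ 2.16×10²⁸ m⁻³.

n ≈ 2.16×10²⁸ m⁻³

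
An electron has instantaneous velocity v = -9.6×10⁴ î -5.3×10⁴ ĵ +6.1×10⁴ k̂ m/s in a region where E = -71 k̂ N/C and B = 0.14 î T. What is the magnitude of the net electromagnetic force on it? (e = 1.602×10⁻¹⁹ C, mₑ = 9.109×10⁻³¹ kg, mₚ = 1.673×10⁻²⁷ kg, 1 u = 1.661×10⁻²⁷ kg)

|F| ≈ 1.80×10⁻¹⁵ N

v×B = (0, 8540, 7420) N/C.
E + v×B = (0, 8540, 7350) N/C.
F = q(E + v×B) = (−1.602×10⁻¹⁹ C)·(0, 8540, 7350) = (0, -1.37×10⁻¹⁵, -1.18×10⁻¹⁵) N.
|F| = 1.80×10⁻¹⁵ N.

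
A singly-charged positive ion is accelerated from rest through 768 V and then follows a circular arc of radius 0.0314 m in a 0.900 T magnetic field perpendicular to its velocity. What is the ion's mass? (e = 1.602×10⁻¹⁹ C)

m ≈ 8.33×10⁻²⁶ kg

Combine |q|V = ½mv² and r = mv/(|q|B): eliminate v to get m = qB²r²/(2V).
m = (1.602×10⁻¹⁹)(0.900)²(0.0314)²/(2·768) ≈ 8.33×10⁻²⁶ kg.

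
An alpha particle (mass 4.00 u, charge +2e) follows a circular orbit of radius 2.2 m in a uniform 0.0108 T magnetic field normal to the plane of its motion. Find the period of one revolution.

The cyclotron period depends only on m, q, B: T = 2πm/(|q|B).
T = 2π(6.644×10⁻²⁷)/((3.204×10⁻¹⁹)(0.0108)) ≈ 1.21×10⁻⁵ s.

T ≈ 1.21×10⁻⁵ s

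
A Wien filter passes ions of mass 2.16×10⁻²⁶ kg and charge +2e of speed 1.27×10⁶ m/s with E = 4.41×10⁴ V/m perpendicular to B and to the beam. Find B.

B = 0.0347 T

Balance of forces in the selector: qE = qvB ⇒ B = E/v.
B = 4.41×10⁴/1.27×10⁶ = 0.0347 T.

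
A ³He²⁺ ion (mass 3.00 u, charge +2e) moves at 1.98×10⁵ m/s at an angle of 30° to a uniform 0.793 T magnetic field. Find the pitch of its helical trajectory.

v∥ = v cosθ = 1.98×10⁵·cos30° ≈ 1.715×10⁵ m/s.
T = 2πm/(|q|B) = 2π(4.983×10⁻²⁷)/((3.204×10⁻¹⁹)(0.793)) ≈ 1.232×10⁻⁷ s.
pitch = v∥ T = (1.715×10⁵)(1.232×10⁻⁷) ≈ 0.0211 m.

p ≈ 0.0211 m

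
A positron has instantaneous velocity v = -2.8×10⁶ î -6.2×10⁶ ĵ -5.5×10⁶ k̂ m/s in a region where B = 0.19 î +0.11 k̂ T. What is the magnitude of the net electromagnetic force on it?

|F| ≈ 2.48×10⁻¹³ N

v×B = (-6.82×10⁵, -7.37×10⁵, 1.18×10⁶) N/C.
F = q v×B = (1.602×10⁻¹⁹ C)·(-6.82×10⁵, -7.37×10⁵, 1.18×10⁶) = (-1.09×10⁻¹³, -1.18×10⁻¹³, 1.89×10⁻¹³) N.
|F| = 2.48×10⁻¹³ N.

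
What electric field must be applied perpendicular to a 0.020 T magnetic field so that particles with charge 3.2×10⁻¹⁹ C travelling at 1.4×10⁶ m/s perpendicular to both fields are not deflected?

For straight-line motion qE = qvB, so E = vB.
E = 1.4×10⁶ × 0.020 = 2.8×10⁴ V/m.

E = 2.8×10⁴ V/m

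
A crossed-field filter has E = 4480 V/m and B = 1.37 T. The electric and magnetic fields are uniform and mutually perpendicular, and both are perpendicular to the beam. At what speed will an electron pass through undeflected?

v = 3270 m/s

For undeflected motion the electric and magnetic forces balance: qE = qvB.
v = E/B = 4480/1.37 = 3270 m/s.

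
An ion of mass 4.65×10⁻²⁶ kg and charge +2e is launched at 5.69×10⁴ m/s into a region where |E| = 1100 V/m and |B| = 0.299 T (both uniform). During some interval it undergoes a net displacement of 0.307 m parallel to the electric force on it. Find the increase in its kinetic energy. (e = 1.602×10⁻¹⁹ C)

The magnetic force is always ⟂ v and does no work; only the electric force changes KE.
ΔKE = F_E · d = |q|E d = (3.204×10⁻¹⁹)(1100)(0.307) ≈ 1.08×10⁻¹⁶ J.

ΔKE ≈ 1.08×10⁻¹⁶ J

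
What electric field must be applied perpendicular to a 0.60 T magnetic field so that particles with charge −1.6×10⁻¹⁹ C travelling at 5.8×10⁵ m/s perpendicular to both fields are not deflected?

E = 3.5×10⁵ V/m

For straight-line motion qE = qvB, so E = vB.
E = 5.8×10⁵ × 0.60 = 3.5×10⁵ V/m.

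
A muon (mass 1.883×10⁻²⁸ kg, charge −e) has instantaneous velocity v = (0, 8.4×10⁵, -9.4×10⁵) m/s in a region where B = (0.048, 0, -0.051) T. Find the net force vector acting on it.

v×B = (-4.28×10⁴, -4.51×10⁴, -4.03×10⁴) N/C.
F = q v×B = (−1.602×10⁻¹⁹ C)·(-4.28×10⁴, -4.51×10⁴, -4.03×10⁴) = (6.86×10⁻¹⁵, 7.23×10⁻¹⁵, 6.46×10⁻¹⁵) N.

F ≈ (6.86×10⁻¹⁵, 7.23×10⁻¹⁵, 6.46×10⁻¹⁵) N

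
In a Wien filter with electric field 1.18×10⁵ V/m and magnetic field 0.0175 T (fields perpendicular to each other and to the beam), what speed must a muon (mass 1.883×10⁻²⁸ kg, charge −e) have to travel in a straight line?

v = 6.74×10⁶ m/s

Zero net Lorentz force requires |qE| = |q v×B|, i.e. E = vB.
v = E/B = 1.18×10⁵/0.0175 = 6.74×10⁶ m/s.
The result is independent of the particle's charge and mass.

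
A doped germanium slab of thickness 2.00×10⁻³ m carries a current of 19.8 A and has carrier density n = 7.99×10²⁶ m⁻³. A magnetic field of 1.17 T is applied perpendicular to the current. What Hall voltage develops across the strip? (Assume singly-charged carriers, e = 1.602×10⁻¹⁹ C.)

V_H = IB/(n e t).
V_H = (19.8)(1.17)/((7.99×10²⁶)(1.602×10⁻¹⁹)(2.00×10⁻³)) ≈ 9.05×10⁻⁵ V.

V_H ≈ 9.05×10⁻⁵ V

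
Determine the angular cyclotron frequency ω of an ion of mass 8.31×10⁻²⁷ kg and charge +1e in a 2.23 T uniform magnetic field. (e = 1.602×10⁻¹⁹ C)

ω ≈ 4.30×10⁷ rad/s

ω = |q|B/m.
ω = (1.602×10⁻¹⁹)(2.23)/8.31×10⁻²⁷ ≈ 4.30×10⁷ rad/s.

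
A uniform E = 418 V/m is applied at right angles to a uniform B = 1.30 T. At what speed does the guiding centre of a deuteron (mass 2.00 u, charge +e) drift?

The steady drift has the magnetic force balancing the electric force, so v_d = E/B.
v_d = 418/1.30 = 322 m/s.

v_d ≈ 322 m/s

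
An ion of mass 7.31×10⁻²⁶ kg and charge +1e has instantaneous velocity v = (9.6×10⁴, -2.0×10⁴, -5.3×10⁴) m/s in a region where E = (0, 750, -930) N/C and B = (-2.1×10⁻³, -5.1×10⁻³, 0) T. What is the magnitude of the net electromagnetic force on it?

|F| ≈ 2.75×10⁻¹⁶ N

v×B = (-270, 111, -532) N/C.
E + v×B = (-270, 861, -1460) N/C.
F = q(E + v×B) = (1.602×10⁻¹⁹ C)·(-270, 861, -1460) = (-4.33×10⁻¹⁷, 1.38×10⁻¹⁶, -2.34×10⁻¹⁶) N.
|F| = 2.75×10⁻¹⁶ N.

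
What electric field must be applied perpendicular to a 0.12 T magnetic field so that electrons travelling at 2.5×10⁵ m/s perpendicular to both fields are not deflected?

For straight-line motion qE = qvB, so E = vB.
E = 2.5×10⁵ × 0.12 = 3.0×10⁴ V/m.

E = 3.0×10⁴ V/m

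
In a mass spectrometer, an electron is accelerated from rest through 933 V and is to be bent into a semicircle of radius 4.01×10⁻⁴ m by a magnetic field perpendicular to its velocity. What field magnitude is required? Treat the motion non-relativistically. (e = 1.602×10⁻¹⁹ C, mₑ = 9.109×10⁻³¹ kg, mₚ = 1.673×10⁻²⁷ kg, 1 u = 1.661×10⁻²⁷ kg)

v = √(2|q|V/m) = √(2·1.602×10⁻¹⁹·933/9.109×10⁻³¹) ≈ 1.812×10⁷ m/s.
B = mv/(|q|r) = (9.109×10⁻³¹)(1.812×10⁷)/((1.602×10⁻¹⁹)(4.01×10⁻⁴)) ≈ 0.257 T.

B ≈ 0.257 T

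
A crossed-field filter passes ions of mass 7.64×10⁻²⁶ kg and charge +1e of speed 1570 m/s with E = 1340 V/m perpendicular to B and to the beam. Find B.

Balance of forces in the selector: qE = qvB ⇒ B = E/v.
B = 1340/1570 = 0.854 T.

B = 0.854 T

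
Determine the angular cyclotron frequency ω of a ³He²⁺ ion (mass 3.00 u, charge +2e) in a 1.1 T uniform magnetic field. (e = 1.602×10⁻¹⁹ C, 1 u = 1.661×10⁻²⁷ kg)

ω ≈ 7.1×10⁷ rad/s

ω = |q|B/m.
ω = (3.204×10⁻¹⁹)(1.1)/4.983×10⁻²⁷ ≈ 7.1×10⁷ rad/s.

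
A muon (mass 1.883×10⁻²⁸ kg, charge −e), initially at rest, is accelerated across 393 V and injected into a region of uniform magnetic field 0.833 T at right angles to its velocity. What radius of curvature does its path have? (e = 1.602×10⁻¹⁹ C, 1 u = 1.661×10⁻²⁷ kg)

r ≈ 1.15×10⁻³ m

Acceleration: |q|V = ½mv² ⇒ v = √(2|q|V/m) = √(2·1.602×10⁻¹⁹·393/1.883×10⁻²⁸) ≈ 8.177×10⁵ m/s.
In the field: r = mv/(|q|B) = (1.883×10⁻²⁸)(8.177×10⁵)/((1.602×10⁻¹⁹)(0.833)) ≈ 1.15×10⁻³ m.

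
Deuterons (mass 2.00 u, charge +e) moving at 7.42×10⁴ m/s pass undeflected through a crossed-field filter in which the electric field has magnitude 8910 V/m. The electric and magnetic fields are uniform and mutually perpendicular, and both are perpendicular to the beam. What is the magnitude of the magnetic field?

Balance of forces in the selector: qE = qvB ⇒ B = E/v.
B = 8910/7.42×10⁴ = 0.120 T.

B = 0.120 T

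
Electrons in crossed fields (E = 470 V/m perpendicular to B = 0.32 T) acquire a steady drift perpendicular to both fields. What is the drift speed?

In crossed fields the guiding centre drifts at v_d = |E×B|/B² = E/B, independent of charge and mass.
v_d = 470/0.32 = 1500 m/s.

v_d ≈ 1500 m/s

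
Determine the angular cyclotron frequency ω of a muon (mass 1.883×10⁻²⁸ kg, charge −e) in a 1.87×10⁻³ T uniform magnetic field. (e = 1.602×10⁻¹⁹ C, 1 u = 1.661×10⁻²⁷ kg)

ω = |q|B/m.
ω = (1.602×10⁻¹⁹)(1.87×10⁻³)/1.883×10⁻²⁸ ≈ 1.59×10⁶ rad/s.

ω ≈ 1.59×10⁶ rad/s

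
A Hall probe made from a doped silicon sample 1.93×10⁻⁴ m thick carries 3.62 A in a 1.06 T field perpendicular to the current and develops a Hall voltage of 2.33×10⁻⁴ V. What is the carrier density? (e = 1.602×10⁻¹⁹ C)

From V_H = IB/(n e t), n = IB/(V_H e t).
n = (3.62)(1.06)/((2.33×10⁻⁴)(1.602×10⁻¹⁹)(1.93×10⁻⁴)) ≈ 5.33×10²⁶ m⁻³.

n ≈ 5.33×10²⁶ m⁻³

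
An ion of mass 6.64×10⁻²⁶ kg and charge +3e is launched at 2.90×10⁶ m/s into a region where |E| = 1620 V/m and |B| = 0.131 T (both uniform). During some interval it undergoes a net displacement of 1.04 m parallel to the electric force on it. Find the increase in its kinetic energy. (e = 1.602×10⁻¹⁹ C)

ΔKE ≈ 8.10×10⁻¹⁶ J

The magnetic force is always ⟂ v and does no work; only the electric force changes KE.
ΔKE = F_E · d = |q|E d = (4.806×10⁻¹⁹)(1620)(1.04) ≈ 8.10×10⁻¹⁶ J.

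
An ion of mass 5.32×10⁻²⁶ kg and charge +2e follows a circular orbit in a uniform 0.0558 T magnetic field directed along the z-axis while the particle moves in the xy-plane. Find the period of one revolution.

T ≈ 1.87×10⁻⁵ s

The cyclotron period depends only on m, q, B: T = 2πm/(|q|B).
T = 2π(5.32×10⁻²⁶)/((3.204×10⁻¹⁹)(0.0558)) ≈ 1.87×10⁻⁵ s.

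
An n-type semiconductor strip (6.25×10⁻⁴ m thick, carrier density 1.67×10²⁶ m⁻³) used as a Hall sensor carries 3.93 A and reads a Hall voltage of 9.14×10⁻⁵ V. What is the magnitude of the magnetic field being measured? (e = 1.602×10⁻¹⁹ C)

B ≈ 0.389 T

From V_H = IB/(n e t), B = V_H n e t / I.
B = (9.14×10⁻⁵)(1.67×10²⁶)(1.602×10⁻¹⁹)(6.25×10⁻⁴)/3.93 ≈ 0.389 T.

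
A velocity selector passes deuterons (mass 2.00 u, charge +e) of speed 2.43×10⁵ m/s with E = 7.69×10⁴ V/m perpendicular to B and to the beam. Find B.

Balance of forces in the selector: qE = qvB ⇒ B = E/v.
B = 7.69×10⁴/2.43×10⁵ = 0.316 T.

B = 0.316 T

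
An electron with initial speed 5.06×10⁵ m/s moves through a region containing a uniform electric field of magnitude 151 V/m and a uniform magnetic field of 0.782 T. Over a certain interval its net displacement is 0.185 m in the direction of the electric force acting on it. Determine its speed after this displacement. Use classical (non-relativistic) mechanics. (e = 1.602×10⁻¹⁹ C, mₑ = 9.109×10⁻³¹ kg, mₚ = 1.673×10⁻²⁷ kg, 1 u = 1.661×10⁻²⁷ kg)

v_f ≈ 3.18×10⁶ m/s

B does no work; ΔKE = |q|E d.
½mv_f² = ½mv₀² + |q|Ed = ½(9.109×10⁻³¹)(5.06×10⁵)² + (1.602×10⁻¹⁹)(151)(0.185) ≈ 1.166×10⁻¹⁹ J + 4.475×10⁻¹⁸ J ≈ 4.592×10⁻¹⁸ J.
v_f = √(2·4.592×10⁻¹⁸/9.109×10⁻³¹) ≈ 3.18×10⁶ m/s.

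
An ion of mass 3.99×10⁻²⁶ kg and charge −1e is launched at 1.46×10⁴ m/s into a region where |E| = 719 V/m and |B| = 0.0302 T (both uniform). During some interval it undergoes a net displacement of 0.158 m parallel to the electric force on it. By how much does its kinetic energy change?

ΔKE ≈ 1.82×10⁻¹⁷ J

The magnetic force is always ⟂ v and does no work; only the electric force changes KE.
ΔKE = F_E · d = |q|E d = (1.602×10⁻¹⁹)(719)(0.158) ≈ 1.82×10⁻¹⁷ J.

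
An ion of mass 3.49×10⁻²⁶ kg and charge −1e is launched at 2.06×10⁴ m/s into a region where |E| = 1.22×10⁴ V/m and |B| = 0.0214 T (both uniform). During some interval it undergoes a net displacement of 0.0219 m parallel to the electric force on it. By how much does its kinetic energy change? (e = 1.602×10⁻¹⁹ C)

The magnetic force is always ⟂ v and does no work; only the electric force changes KE.
ΔKE = F_E · d = |q|E d = (1.602×10⁻¹⁹)(1.22×10⁴)(0.0219) ≈ 4.28×10⁻¹⁷ J.

ΔKE ≈ 4.28×10⁻¹⁷ J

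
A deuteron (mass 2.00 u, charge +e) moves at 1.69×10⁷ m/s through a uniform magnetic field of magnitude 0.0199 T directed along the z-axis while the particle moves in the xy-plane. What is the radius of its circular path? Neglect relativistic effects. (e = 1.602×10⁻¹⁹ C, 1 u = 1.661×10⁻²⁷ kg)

The magnetic force provides the centripetal force: |q|vB = mv²/r.
r = mv/(|q|B) = (3.322×10⁻²⁷)(1.69×10⁷)/((1.602×10⁻¹⁹)(0.0199)) ≈ 17.6 m.

r ≈ 17.6 m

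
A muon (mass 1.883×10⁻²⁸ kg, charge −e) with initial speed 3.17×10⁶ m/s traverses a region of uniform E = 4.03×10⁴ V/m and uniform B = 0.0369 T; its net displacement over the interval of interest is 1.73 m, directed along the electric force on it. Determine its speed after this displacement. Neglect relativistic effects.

B does no work; ΔKE = |q|E d.
½mv_f² = ½mv₀² + |q|Ed = ½(1.883×10⁻²⁸)(3.17×10⁶)² + (1.602×10⁻¹⁹)(4.03×10⁴)(1.73) ≈ 9.461×10⁻¹⁶ J + 1.117×10⁻¹⁴ J ≈ 1.212×10⁻¹⁴ J.
v_f = √(2·1.212×10⁻¹⁴/1.883×10⁻²⁸) ≈ 1.13×10⁷ m/s.

v_f ≈ 1.13×10⁷ m/s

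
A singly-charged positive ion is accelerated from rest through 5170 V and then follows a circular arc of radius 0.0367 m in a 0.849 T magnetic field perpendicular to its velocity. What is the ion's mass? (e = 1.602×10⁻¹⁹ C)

Combine |q|V = ½mv² and r = mv/(|q|B): eliminate v to get m = qB²r²/(2V).
m = (1.602×10⁻¹⁹)(0.849)²(0.0367)²/(2·5170) ≈ 1.50×10⁻²⁶ kg.

m ≈ 1.50×10⁻²⁶ kg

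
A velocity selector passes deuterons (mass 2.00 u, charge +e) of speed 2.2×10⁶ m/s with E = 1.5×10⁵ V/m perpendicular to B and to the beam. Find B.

B = 0.068 T

Balance of forces in the selector: qE = qvB ⇒ B = E/v.
B = 1.5×10⁵/2.2×10⁶ = 0.068 T.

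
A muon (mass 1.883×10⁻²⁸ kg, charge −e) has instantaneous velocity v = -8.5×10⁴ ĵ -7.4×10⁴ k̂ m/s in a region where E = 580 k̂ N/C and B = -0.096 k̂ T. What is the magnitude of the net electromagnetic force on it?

|F| ≈ 1.31×10⁻¹⁵ N

v×B = (8160, 0, 0) N/C.
E + v×B = (8160, 0, 580) N/C.
F = q(E + v×B) = (−1.602×10⁻¹⁹ C)·(8160, 0, 580) = (-1.31×10⁻¹⁵, 0, -9.29×10⁻¹⁷) N.
|F| = 1.31×10⁻¹⁵ N.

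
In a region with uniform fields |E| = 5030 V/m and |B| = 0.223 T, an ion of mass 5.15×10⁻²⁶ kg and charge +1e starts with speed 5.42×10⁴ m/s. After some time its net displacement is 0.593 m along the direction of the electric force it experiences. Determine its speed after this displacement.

B does no work; ΔKE = |q|E d.
½mv_f² = ½mv₀² + |q|Ed = ½(5.15×10⁻²⁶)(5.42×10⁴)² + (1.602×10⁻¹⁹)(5030)(0.593) ≈ 7.564×10⁻¹⁷ J + 4.778×10⁻¹⁶ J ≈ 5.535×10⁻¹⁶ J.
v_f = √(2·5.535×10⁻¹⁶/5.15×10⁻²⁶) ≈ 1.47×10⁵ m/s.

v_f ≈ 1.47×10⁵ m/s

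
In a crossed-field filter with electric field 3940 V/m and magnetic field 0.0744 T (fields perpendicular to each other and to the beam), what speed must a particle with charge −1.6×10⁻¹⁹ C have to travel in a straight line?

Zero net Lorentz force requires |qE| = |q v×B|, i.e. E = vB.
v = E/B = 3940/0.0744 = 5.30×10⁴ m/s.
The result is independent of the particle's charge and mass.

v = 5.30×10⁴ m/s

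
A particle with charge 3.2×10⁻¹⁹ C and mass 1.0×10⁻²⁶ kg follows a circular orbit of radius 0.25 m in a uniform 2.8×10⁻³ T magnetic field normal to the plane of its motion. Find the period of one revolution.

T ≈ 7.0×10⁻⁵ s

The cyclotron period depends only on m, q, B: T = 2πm/(|q|B).
T = 2π(1.0×10⁻²⁶)/((3.2×10⁻¹⁹)(2.8×10⁻³)) ≈ 7.0×10⁻⁵ s.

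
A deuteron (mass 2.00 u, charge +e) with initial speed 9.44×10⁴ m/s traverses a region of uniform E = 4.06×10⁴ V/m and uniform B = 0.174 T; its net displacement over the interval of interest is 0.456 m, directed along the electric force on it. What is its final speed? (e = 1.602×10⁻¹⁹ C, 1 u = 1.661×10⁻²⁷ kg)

B does no work; ΔKE = |q|E d.
½mv_f² = ½mv₀² + |q|Ed = ½(3.322×10⁻²⁷)(9.44×10⁴)² + (1.602×10⁻¹⁹)(4.06×10⁴)(0.456) ≈ 1.480×10⁻¹⁷ J + 2.966×10⁻¹⁵ J ≈ 2.981×10⁻¹⁵ J.
v_f = √(2·2.981×10⁻¹⁵/3.322×10⁻²⁷) ≈ 1.34×10⁶ m/s.

v_f ≈ 1.34×10⁶ m/s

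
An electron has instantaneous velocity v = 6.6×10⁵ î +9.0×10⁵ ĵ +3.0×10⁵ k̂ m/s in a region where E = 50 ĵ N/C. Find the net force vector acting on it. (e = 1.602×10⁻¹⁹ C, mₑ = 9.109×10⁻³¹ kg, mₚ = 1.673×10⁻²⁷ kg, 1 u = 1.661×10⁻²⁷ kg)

Only an electric field acts, so F = qE = (−1.602×10⁻¹⁹ C)·(0, 50.0, 0) = (0, -8.01×10⁻¹⁸, 0) N.

F ≈ (0, -8.01×10⁻¹⁸, 0) N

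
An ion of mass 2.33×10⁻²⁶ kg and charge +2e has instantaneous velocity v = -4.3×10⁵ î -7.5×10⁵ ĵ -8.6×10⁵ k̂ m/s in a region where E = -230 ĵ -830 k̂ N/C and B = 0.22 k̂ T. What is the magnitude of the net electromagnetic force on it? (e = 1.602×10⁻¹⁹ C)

|F| ≈ 6.09×10⁻¹⁴ N

v×B = (-1.65×10⁵, 9.46×10⁴, 0) N/C.
E + v×B = (-1.65×10⁵, 9.44×10⁴, -830) N/C.
F = q(E + v×B) = (3.204×10⁻¹⁹ C)·(-1.65×10⁵, 9.44×10⁴, -830) = (-5.29×10⁻¹⁴, 3.02×10⁻¹⁴, -2.66×10⁻¹⁶) N.
|F| = 6.09×10⁻¹⁴ N.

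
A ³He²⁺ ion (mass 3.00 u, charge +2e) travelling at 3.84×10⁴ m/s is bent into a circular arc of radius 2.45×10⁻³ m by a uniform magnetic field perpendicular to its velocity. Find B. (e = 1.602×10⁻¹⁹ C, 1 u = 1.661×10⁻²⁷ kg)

From |q|vB = mv²/r, B = mv/(|q|r).
B = (4.983×10⁻²⁷)(3.84×10⁴)/((3.204×10⁻¹⁹)(2.45×10⁻³)) ≈ 0.244 T.

B ≈ 0.244 T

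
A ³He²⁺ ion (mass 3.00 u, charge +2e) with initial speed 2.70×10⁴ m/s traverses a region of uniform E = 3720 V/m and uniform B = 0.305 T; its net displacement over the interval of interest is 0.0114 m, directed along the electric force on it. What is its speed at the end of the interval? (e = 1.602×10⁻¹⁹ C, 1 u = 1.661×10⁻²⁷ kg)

v_f ≈ 7.86×10⁴ m/s

B does no work; ΔKE = |q|E d.
½mv_f² = ½mv₀² + |q|Ed = ½(4.983×10⁻²⁷)(2.70×10⁴)² + (3.204×10⁻¹⁹)(3720)(0.0114) ≈ 1.816×10⁻¹⁸ J + 1.359×10⁻¹⁷ J ≈ 1.540×10⁻¹⁷ J.
v_f = √(2·1.540×10⁻¹⁷/4.983×10⁻²⁷) ≈ 7.86×10⁴ m/s.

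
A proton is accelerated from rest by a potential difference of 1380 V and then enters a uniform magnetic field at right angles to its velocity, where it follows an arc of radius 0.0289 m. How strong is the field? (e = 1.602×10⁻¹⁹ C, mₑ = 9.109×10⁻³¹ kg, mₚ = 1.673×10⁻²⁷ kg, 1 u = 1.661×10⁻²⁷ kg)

v = √(2|q|V/m) = √(2·1.602×10⁻¹⁹·1380/1.673×10⁻²⁷) ≈ 5.141×10⁵ m/s.
B = mv/(|q|r) = (1.673×10⁻²⁷)(5.141×10⁵)/((1.602×10⁻¹⁹)(0.0289)) ≈ 0.186 T.

B ≈ 0.186 T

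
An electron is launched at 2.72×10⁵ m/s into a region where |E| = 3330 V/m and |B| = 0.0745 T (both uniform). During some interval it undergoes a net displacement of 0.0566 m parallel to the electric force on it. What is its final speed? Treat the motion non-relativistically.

v_f ≈ 8.15×10⁶ m/s

B does no work; ΔKE = |q|E d.
½mv_f² = ½mv₀² + |q|Ed = ½(9.109×10⁻³¹)(2.72×10⁵)² + (1.602×10⁻¹⁹)(3330)(0.0566) ≈ 3.370×10⁻²⁰ J + 3.019×10⁻¹⁷ J ≈ 3.023×10⁻¹⁷ J.
v_f = √(2·3.023×10⁻¹⁷/9.109×10⁻³¹) ≈ 8.15×10⁶ m/s.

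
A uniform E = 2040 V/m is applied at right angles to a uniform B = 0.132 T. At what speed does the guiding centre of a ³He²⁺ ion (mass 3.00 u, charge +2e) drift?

v_d ≈ 1.55×10⁴ m/s

In crossed fields the guiding centre drifts at v_d = |E×B|/B² = E/B, independent of charge and mass.
v_d = 2040/0.132 = 1.55×10⁴ m/s.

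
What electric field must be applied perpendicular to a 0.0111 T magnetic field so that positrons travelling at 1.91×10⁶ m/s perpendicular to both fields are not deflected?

E = 2.12×10⁴ V/m

For straight-line motion qE = qvB, so E = vB.
E = 1.91×10⁶ × 0.0111 = 2.12×10⁴ V/m.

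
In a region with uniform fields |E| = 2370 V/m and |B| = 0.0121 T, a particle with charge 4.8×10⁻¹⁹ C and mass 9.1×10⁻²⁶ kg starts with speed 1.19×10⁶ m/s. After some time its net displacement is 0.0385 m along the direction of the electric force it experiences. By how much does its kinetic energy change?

ΔKE ≈ 4.38×10⁻¹⁷ J

The magnetic force is always ⟂ v and does no work; only the electric force changes KE.
ΔKE = F_E · d = |q|E d = (4.8×10⁻¹⁹)(2370)(0.0385) ≈ 4.38×10⁻¹⁷ J.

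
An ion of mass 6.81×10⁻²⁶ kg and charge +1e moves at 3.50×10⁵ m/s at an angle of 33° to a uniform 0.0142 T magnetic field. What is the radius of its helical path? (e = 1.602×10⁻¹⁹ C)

r ≈ 5.71 m

v⊥ = v sinθ = 3.50×10⁵·sin33° ≈ 1.906×10⁵ m/s.
r = m v⊥/(|q|B) = (6.81×10⁻²⁶)(1.906×10⁵)/((1.602×10⁻¹⁹)(0.0142)) ≈ 5.71 m.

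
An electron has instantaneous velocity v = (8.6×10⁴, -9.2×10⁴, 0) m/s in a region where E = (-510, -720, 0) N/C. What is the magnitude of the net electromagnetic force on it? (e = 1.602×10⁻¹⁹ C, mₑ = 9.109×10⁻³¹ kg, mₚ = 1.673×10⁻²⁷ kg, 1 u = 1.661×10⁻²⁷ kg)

|F| ≈ 1.41×10⁻¹⁶ N

Only an electric field acts, so F = qE = (−1.602×10⁻¹⁹ C)·(-510, -720, 0) = (8.17×10⁻¹⁷, 1.15×10⁻¹⁶, 0) N.
|F| = 1.41×10⁻¹⁶ N.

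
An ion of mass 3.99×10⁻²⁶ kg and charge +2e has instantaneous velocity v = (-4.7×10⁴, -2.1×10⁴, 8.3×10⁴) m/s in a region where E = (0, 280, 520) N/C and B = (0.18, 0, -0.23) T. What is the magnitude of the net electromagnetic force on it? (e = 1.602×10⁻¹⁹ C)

|F| ≈ 2.51×10⁻¹⁵ N

v×B = (4830, 4130, 3780) N/C.
E + v×B = (4830, 4410, 4300) N/C.
F = q(E + v×B) = (3.204×10⁻¹⁹ C)·(4830, 4410, 4300) = (1.55×10⁻¹⁵, 1.41×10⁻¹⁵, 1.38×10⁻¹⁵) N.
|F| = 2.51×10⁻¹⁵ N.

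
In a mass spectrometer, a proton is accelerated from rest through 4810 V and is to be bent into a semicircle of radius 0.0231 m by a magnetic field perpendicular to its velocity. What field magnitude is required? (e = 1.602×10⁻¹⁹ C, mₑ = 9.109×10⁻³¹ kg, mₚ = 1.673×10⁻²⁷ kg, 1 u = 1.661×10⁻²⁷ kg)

v = √(2|q|V/m) = √(2·1.602×10⁻¹⁹·4810/1.673×10⁻²⁷) ≈ 9.598×10⁵ m/s.
B = mv/(|q|r) = (1.673×10⁻²⁷)(9.598×10⁵)/((1.602×10⁻¹⁹)(0.0231)) ≈ 0.434 T.

B ≈ 0.434 T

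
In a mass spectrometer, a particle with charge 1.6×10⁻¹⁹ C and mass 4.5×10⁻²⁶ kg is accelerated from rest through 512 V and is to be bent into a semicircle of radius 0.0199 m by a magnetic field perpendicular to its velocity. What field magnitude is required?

B ≈ 0.853 T

v = √(2|q|V/m) = √(2·1.6×10⁻¹⁹·512/4.5×10⁻²⁶) ≈ 6.034×10⁴ m/s.
B = mv/(|q|r) = (4.5×10⁻²⁶)(6.034×10⁴)/((1.6×10⁻¹⁹)(0.0199)) ≈ 0.853 T.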